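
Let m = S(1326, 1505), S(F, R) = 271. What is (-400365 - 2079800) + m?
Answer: -2479894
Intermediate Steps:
m = 271
(-400365 - 2079800) + m = (-400365 - 2079800) + 271 = -2480165 + 271 = -2479894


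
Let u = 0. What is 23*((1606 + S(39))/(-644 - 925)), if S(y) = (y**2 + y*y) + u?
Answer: -106904/1569 ≈ -68.135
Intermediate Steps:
S(y) = 2*y**2 (S(y) = (y**2 + y*y) + 0 = (y**2 + y**2) + 0 = 2*y**2 + 0 = 2*y**2)
23*((1606 + S(39))/(-644 - 925)) = 23*((1606 + 2*39**2)/(-644 - 925)) = 23*((1606 + 2*1521)/(-1569)) = 23*((1606 + 3042)*(-1/1569)) = 23*(4648*(-1/1569)) = 23*(-4648/1569) = -106904/1569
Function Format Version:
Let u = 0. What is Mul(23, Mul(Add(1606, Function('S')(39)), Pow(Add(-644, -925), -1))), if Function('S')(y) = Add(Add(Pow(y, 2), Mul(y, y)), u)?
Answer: Rational(-106904, 1569) ≈ -68.135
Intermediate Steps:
Function('S')(y) = Mul(2, Pow(y, 2)) (Function('S')(y) = Add(Add(Pow(y, 2), Mul(y, y)), 0) = Add(Add(Pow(y, 2), Pow(y, 2)), 0) = Add(Mul(2, Pow(y, 2)), 0) = Mul(2, Pow(y, 2)))
Mul(23, Mul(Add(1606, Function('S')(39)), Pow(Add(-644, -925), -1))) = Mul(23, Mul(Add(1606, Mul(2, Pow(39, 2))), Pow(Add(-644, -925), -1))) = Mul(23, Mul(Add(1606, Mul(2, 1521)), Pow(-1569, -1))) = Mul(23, Mul(Add(1606, 3042), Rational(-1, 1569))) = Mul(23, Mul(4648, Rational(-1, 1569))) = Mul(23, Rational(-4648, 1569)) = Rational(-106904, 1569)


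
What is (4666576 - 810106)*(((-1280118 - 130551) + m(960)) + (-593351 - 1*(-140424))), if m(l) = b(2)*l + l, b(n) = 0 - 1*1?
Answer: -7186902066120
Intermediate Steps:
b(n) = -1 (b(n) = 0 - 1 = -1)
m(l) = 0 (m(l) = -l + l = 0)
(4666576 - 810106)*(((-1280118 - 130551) + m(960)) + (-593351 - 1*(-140424))) = (4666576 - 810106)*(((-1280118 - 130551) + 0) + (-593351 - 1*(-140424))) = 3856470*((-1410669 + 0) + (-593351 + 140424)) = 3856470*(-1410669 - 452927) = 3856470*(-1863596) = -7186902066120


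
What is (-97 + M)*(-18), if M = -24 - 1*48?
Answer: 3042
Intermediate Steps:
M = -72 (M = -24 - 48 = -72)
(-97 + M)*(-18) = (-97 - 72)*(-18) = -169*(-18) = 3042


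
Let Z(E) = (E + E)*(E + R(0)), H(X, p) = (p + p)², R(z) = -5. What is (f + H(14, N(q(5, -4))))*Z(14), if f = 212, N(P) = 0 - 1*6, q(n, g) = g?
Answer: 89712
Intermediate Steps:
N(P) = -6 (N(P) = 0 - 6 = -6)
H(X, p) = 4*p² (H(X, p) = (2*p)² = 4*p²)
Z(E) = 2*E*(-5 + E) (Z(E) = (E + E)*(E - 5) = (2*E)*(-5 + E) = 2*E*(-5 + E))
(f + H(14, N(q(5, -4))))*Z(14) = (212 + 4*(-6)²)*(2*14*(-5 + 14)) = (212 + 4*36)*(2*14*9) = (212 + 144)*252 = 356*252 = 89712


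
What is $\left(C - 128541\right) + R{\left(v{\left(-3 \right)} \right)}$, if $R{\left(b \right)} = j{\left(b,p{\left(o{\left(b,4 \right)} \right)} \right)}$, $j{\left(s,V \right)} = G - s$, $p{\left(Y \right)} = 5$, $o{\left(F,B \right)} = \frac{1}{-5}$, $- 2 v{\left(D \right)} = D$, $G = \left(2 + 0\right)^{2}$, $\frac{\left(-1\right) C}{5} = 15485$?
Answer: $- \frac{411927}{2} \approx -2.0596 \cdot 10^{5}$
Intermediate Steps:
$C = -77425$ ($C = \left(-5\right) 15485 = -77425$)
$G = 4$ ($G = 2^{2} = 4$)
$v{\left(D \right)} = - \frac{D}{2}$
$o{\left(F,B \right)} = - \frac{1}{5}$
$j{\left(s,V \right)} = 4 - s$
$R{\left(b \right)} = 4 - b$
$\left(C - 128541\right) + R{\left(v{\left(-3 \right)} \right)} = \left(-77425 - 128541\right) + \left(4 - \left(- \frac{1}{2}\right) \left(-3\right)\right) = \left(-77425 - 128541\right) + \left(4 - \frac{3}{2}\right) = -205966 + \left(4 - \frac{3}{2}\right) = -205966 + \frac{5}{2} = - \frac{411927}{2}$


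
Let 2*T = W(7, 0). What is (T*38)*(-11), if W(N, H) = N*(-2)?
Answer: 2926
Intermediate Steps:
W(N, H) = -2*N
T = -7 (T = (-2*7)/2 = (1/2)*(-14) = -7)
(T*38)*(-11) = -7*38*(-11) = -266*(-11) = 2926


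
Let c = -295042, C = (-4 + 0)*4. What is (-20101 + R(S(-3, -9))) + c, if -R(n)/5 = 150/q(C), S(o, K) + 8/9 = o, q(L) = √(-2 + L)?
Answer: -315143 + 125*I*√2 ≈ -3.1514e+5 + 176.78*I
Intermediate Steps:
C = -16 (C = -4*4 = -16)
S(o, K) = -8/9 + o
R(n) = 125*I*√2 (R(n) = -750/(√(-2 - 16)) = -750/(√(-18)) = -750/(3*I*√2) = -750*(-I*√2/6) = -(-125)*I*√2 = 125*I*√2)
(-20101 + R(S(-3, -9))) + c = (-20101 + 125*I*√2) - 295042 = -315143 + 125*I*√2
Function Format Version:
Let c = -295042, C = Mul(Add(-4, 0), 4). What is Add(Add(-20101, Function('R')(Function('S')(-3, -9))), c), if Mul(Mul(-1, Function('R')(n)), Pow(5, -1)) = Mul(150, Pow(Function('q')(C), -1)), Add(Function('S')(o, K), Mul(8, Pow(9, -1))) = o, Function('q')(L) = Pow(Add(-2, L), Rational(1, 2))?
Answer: Add(-315143, Mul(125, I, Pow(2, Rational(1, 2)))) ≈ Add(-3.1514e+5, Mul(176.78, I))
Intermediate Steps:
C = -16 (C = Mul(-4, 4) = -16)
Function('S')(o, K) = Add(Rational(-8, 9), o)
Function('R')(n) = Mul(125, I, Pow(2, Rational(1, 2))) (Function('R')(n) = Mul(-5, Mul(150, Pow(Pow(Add(-2, -16), Rational(1, 2)), -1))) = Mul(-5, Mul(150, Pow(Pow(-18, Rational(1, 2)), -1))) = Mul(-5, Mul(150, Pow(Mul(3, I, Pow(2, Rational(1, 2))), -1))) = Mul(-5, Mul(150, Mul(Rational(-1, 6), I, Pow(2, Rational(1, 2))))) = Mul(-5, Mul(-25, I, Pow(2, Rational(1, 2)))) = Mul(125, I, Pow(2, Rational(1, 2))))
Add(Add(-20101, Function('R')(Function('S')(-3, -9))), c) = Add(Add(-20101, Mul(125, I, Pow(2, Rational(1, 2)))), -295042) = Add(-315143, Mul(125, I, Pow(2, Rational(1, 2))))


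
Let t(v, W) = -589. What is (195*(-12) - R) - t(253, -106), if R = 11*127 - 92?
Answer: -3056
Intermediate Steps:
R = 1305 (R = 1397 - 92 = 1305)
(195*(-12) - R) - t(253, -106) = (195*(-12) - 1*1305) - 1*(-589) = (-2340 - 1305) + 589 = -3645 + 589 = -3056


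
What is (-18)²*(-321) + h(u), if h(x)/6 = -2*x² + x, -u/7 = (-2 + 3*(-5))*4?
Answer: -2820060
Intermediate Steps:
u = 476 (u = -7*(-2 + 3*(-5))*4 = -7*(-2 - 15)*4 = -(-119)*4 = -7*(-68) = 476)
h(x) = -12*x² + 6*x (h(x) = 6*(-2*x² + x) = 6*(x - 2*x²) = -12*x² + 6*x)
(-18)²*(-321) + h(u) = (-18)²*(-321) + 6*476*(1 - 2*476) = 324*(-321) + 6*476*(1 - 952) = -104004 + 6*476*(-951) = -104004 - 2716056 = -2820060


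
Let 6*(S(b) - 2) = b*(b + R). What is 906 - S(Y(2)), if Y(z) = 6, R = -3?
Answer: 901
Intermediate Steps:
S(b) = 2 + b*(-3 + b)/6 (S(b) = 2 + (b*(b - 3))/6 = 2 + (b*(-3 + b))/6 = 2 + b*(-3 + b)/6)
906 - S(Y(2)) = 906 - (2 - ½*6 + (⅙)*6²) = 906 - (2 - 3 + (⅙)*36) = 906 - (2 - 3 + 6) = 906 - 1*5 = 906 - 5 = 901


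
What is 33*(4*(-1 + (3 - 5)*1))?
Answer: -396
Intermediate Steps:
33*(4*(-1 + (3 - 5)*1)) = 33*(4*(-1 - 2*1)) = 33*(4*(-1 - 2)) = 33*(4*(-3)) = 33*(-12) = -396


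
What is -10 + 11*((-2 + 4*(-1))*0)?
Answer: -10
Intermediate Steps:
-10 + 11*((-2 + 4*(-1))*0) = -10 + 11*((-2 - 4)*0) = -10 + 11*(-6*0) = -10 + 11*0 = -10 + 0 = -10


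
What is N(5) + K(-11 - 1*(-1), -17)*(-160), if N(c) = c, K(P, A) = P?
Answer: 1605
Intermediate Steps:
N(5) + K(-11 - 1*(-1), -17)*(-160) = 5 + (-11 - 1*(-1))*(-160) = 5 + (-11 + 1)*(-160) = 5 - 10*(-160) = 5 + 1600 = 1605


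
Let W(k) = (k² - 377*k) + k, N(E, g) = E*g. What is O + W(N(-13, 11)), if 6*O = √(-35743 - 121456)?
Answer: 74217 + I*√157199/6 ≈ 74217.0 + 66.081*I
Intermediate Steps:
O = I*√157199/6 (O = √(-35743 - 121456)/6 = √(-157199)/6 = (I*√157199)/6 = I*√157199/6 ≈ 66.081*I)
W(k) = k² - 376*k
O + W(N(-13, 11)) = I*√157199/6 + (-13*11)*(-376 - 13*11) = I*√157199/6 - 143*(-376 - 143) = I*√157199/6 - 143*(-519) = I*√157199/6 + 74217 = 74217 + I*√157199/6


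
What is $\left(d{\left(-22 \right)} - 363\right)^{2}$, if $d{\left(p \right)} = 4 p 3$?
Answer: $393129$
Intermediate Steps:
$d{\left(p \right)} = 12 p$
$\left(d{\left(-22 \right)} - 363\right)^{2} = \left(12 \left(-22\right) - 363\right)^{2} = \left(-264 - 363\right)^{2} = \left(-627\right)^{2} = 393129$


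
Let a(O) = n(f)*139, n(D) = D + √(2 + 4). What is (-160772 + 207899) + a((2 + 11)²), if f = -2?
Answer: 46849 + 139*√6 ≈ 47190.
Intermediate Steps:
n(D) = D + √6
a(O) = -278 + 139*√6 (a(O) = (-2 + √6)*139 = -278 + 139*√6)
(-160772 + 207899) + a((2 + 11)²) = (-160772 + 207899) + (-278 + 139*√6) = 47127 + (-278 + 139*√6) = 46849 + 139*√6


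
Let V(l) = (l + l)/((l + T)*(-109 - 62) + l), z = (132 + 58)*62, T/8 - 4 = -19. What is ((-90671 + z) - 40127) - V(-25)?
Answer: -294807581/2477 ≈ -1.1902e+5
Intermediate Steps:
T = -120 (T = 32 + 8*(-19) = 32 - 152 = -120)
z = 11780 (z = 190*62 = 11780)
V(l) = 2*l/(20520 - 170*l) (V(l) = (l + l)/((l - 120)*(-109 - 62) + l) = (2*l)/((-120 + l)*(-171) + l) = (2*l)/((20520 - 171*l) + l) = (2*l)/(20520 - 170*l) = 2*l/(20520 - 170*l))
((-90671 + z) - 40127) - V(-25) = ((-90671 + 11780) - 40127) - (-1)*(-25)/(-10260 + 85*(-25)) = (-78891 - 40127) - (-1)*(-25)/(-10260 - 2125) = -119018 - (-1)*(-25)/(-12385) = -119018 - (-1)*(-25)*(-1)/12385 = -119018 - 1*(-5/2477) = -119018 + 5/2477 = -294807581/2477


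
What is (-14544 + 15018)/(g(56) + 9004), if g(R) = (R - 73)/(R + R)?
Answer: 53088/1008431 ≈ 0.052644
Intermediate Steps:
g(R) = (-73 + R)/(2*R) (g(R) = (-73 + R)/((2*R)) = (-73 + R)*(1/(2*R)) = (-73 + R)/(2*R))
(-14544 + 15018)/(g(56) + 9004) = (-14544 + 15018)/((½)*(-73 + 56)/56 + 9004) = 474/((½)*(1/56)*(-17) + 9004) = 474/(-17/112 + 9004) = 474/(1008431/112) = 474*(112/1008431) = 53088/1008431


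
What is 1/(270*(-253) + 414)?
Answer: -1/67896 ≈ -1.4728e-5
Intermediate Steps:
1/(270*(-253) + 414) = 1/(-68310 + 414) = 1/(-67896) = -1/67896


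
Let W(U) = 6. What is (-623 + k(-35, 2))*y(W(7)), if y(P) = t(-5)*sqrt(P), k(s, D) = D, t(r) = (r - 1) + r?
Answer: 6831*sqrt(6) ≈ 16732.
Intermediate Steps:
t(r) = -1 + 2*r (t(r) = (-1 + r) + r = -1 + 2*r)
y(P) = -11*sqrt(P) (y(P) = (-1 + 2*(-5))*sqrt(P) = (-1 - 10)*sqrt(P) = -11*sqrt(P))
(-623 + k(-35, 2))*y(W(7)) = (-623 + 2)*(-11*sqrt(6)) = -(-6831)*sqrt(6) = 6831*sqrt(6)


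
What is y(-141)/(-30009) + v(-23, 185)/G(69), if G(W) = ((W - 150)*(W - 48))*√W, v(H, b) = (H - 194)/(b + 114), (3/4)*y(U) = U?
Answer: 188/30009 + 31*√69/5013333 ≈ 0.0063162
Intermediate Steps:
y(U) = 4*U/3
v(H, b) = (-194 + H)/(114 + b)
G(W) = √W*(-150 + W)*(-48 + W) (G(W) = ((-150 + W)*(-48 + W))*√W = √W*(-150 + W)*(-48 + W))
y(-141)/(-30009) + v(-23, 185)/G(69) = ((4/3)*(-141))/(-30009) + ((-194 - 23)/(114 + 185))/((√69*(7200 + 69² - 198*69))) = -188*(-1/30009) + (-217/299)/((√69*(7200 + 4761 - 13662))) = 188/30009 + ((1/299)*(-217))/((√69*(-1701))) = 188/30009 - 217*(-√69/117369)/299 = 188/30009 - (-31)*√69/5013333 = 188/30009 + 31*√69/5013333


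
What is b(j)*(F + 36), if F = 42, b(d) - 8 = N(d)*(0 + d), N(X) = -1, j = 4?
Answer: 312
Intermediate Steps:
b(d) = 8 - d (b(d) = 8 - (0 + d) = 8 - d)
b(j)*(F + 36) = (8 - 1*4)*(42 + 36) = (8 - 4)*78 = 4*78 = 312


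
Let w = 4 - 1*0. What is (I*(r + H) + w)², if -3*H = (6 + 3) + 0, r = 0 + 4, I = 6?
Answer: 100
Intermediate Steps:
w = 4 (w = 4 + 0 = 4)
r = 4
H = -3 (H = -((6 + 3) + 0)/3 = -(9 + 0)/3 = -⅓*9 = -3)
(I*(r + H) + w)² = (6*(4 - 3) + 4)² = (6*1 + 4)² = (6 + 4)² = 10² = 100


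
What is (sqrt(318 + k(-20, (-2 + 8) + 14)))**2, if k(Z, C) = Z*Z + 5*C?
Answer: 818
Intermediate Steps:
k(Z, C) = Z**2 + 5*C
(sqrt(318 + k(-20, (-2 + 8) + 14)))**2 = (sqrt(318 + ((-20)**2 + 5*((-2 + 8) + 14))))**2 = (sqrt(318 + (400 + 5*(6 + 14))))**2 = (sqrt(318 + (400 + 5*20)))**2 = (sqrt(318 + (400 + 100)))**2 = (sqrt(318 + 500))**2 = (sqrt(818))**2 = 818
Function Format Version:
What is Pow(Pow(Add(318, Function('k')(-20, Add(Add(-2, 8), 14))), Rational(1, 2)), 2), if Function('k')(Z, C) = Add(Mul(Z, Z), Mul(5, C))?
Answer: 818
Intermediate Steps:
Function('k')(Z, C) = Add(Pow(Z, 2), Mul(5, C))
Pow(Pow(Add(318, Function('k')(-20, Add(Add(-2, 8), 14))), Rational(1, 2)), 2) = Pow(Pow(Add(318, Add(Pow(-20, 2), Mul(5, Add(Add(-2, 8), 14)))), Rational(1, 2)), 2) = Pow(Pow(Add(318, Add(400, Mul(5, Add(6, 14)))), Rational(1, 2)), 2) = Pow(Pow(Add(318, Add(400, Mul(5, 20))), Rational(1, 2)), 2) = Pow(Pow(Add(318, Add(400, 100)), Rational(1, 2)), 2) = Pow(Pow(Add(318, 500), Rational(1, 2)), 2) = Pow(Pow(818, Rational(1, 2)), 2) = 818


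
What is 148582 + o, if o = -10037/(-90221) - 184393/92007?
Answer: 1233358053093760/8300963547 ≈ 1.4858e+5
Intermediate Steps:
o = -15712646594/8300963547 (o = -10037*(-1/90221) - 184393*1/92007 = 10037/90221 - 184393/92007 = -15712646594/8300963547 ≈ -1.8929)
148582 + o = 148582 - 15712646594/8300963547 = 1233358053093760/8300963547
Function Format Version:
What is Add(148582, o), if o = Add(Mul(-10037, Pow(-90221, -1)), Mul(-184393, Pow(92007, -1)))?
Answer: Rational(1233358053093760, 8300963547) ≈ 1.4858e+5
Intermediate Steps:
o = Rational(-15712646594, 8300963547) (o = Add(Mul(-10037, Rational(-1, 90221)), Mul(-184393, Rational(1, 92007))) = Add(Rational(10037, 90221), Rational(-184393, 92007)) = Rational(-15712646594, 8300963547) ≈ -1.8929)
Add(148582, o) = Add(148582, Rational(-15712646594, 8300963547)) = Rational(1233358053093760, 8300963547)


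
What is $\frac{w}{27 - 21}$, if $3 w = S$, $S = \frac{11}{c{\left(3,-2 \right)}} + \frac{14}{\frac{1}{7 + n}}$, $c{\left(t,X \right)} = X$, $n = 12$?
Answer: $\frac{521}{36} \approx 14.472$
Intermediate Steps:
$S = \frac{521}{2}$ ($S = \frac{11}{-2} + \frac{14}{\frac{1}{7 + 12}} = 11 \left(- \frac{1}{2}\right) + \frac{14}{\frac{1}{19}} = - \frac{11}{2} + 14 \frac{1}{\frac{1}{19}} = - \frac{11}{2} + 14 \cdot 19 = - \frac{11}{2} + 266 = \frac{521}{2} \approx 260.5$)
$w = \frac{521}{6}$ ($w = \frac{1}{3} \cdot \frac{521}{2} = \frac{521}{6} \approx 86.833$)
$\frac{w}{27 - 21} = \frac{521}{6 \left(27 - 21\right)} = \frac{521}{6 \cdot 6} = \frac{521}{6} \cdot \frac{1}{6} = \frac{521}{36}$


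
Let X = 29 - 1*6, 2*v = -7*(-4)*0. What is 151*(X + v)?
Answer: 3473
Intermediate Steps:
v = 0 (v = (-7*(-4)*0)/2 = (28*0)/2 = (½)*0 = 0)
X = 23 (X = 29 - 6 = 23)
151*(X + v) = 151*(23 + 0) = 151*23 = 3473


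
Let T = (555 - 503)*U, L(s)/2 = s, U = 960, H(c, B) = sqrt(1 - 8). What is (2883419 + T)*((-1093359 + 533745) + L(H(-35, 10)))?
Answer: -1641537571146 + 5866678*I*sqrt(7) ≈ -1.6415e+12 + 1.5522e+7*I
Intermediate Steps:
H(c, B) = I*sqrt(7) (H(c, B) = sqrt(-7) = I*sqrt(7))
L(s) = 2*s
T = 49920 (T = (555 - 503)*960 = 52*960 = 49920)
(2883419 + T)*((-1093359 + 533745) + L(H(-35, 10))) = (2883419 + 49920)*((-1093359 + 533745) + 2*(I*sqrt(7))) = 2933339*(-559614 + 2*I*sqrt(7)) = -1641537571146 + 5866678*I*sqrt(7)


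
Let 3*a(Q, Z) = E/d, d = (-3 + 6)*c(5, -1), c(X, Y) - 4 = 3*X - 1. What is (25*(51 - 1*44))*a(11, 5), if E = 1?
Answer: 175/162 ≈ 1.0802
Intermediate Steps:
c(X, Y) = 3 + 3*X (c(X, Y) = 4 + (3*X - 1) = 4 + (-1 + 3*X) = 3 + 3*X)
d = 54 (d = (-3 + 6)*(3 + 3*5) = 3*(3 + 15) = 3*18 = 54)
a(Q, Z) = 1/162 (a(Q, Z) = (1/54)/3 = (1*(1/54))/3 = (1/3)*(1/54) = 1/162)
(25*(51 - 1*44))*a(11, 5) = (25*(51 - 1*44))*(1/162) = (25*(51 - 44))*(1/162) = (25*7)*(1/162) = 175*(1/162) = 175/162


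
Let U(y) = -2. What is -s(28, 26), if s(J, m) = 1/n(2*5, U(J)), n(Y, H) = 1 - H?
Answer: -1/3 ≈ -0.33333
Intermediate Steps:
s(J, m) = 1/3 (s(J, m) = 1/(1 - 1*(-2)) = 1/(1 + 2) = 1/3)
-s(28, 26) = -1*1/3 = -1/3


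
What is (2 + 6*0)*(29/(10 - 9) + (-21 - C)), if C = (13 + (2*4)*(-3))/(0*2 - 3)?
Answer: 26/3 ≈ 8.6667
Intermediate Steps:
C = 11/3 (C = (13 + 8*(-3))/(0 - 3) = (13 - 24)/(-3) = -11*(-1/3) = 11/3 ≈ 3.6667)
(2 + 6*0)*(29/(10 - 9) + (-21 - C)) = (2 + 6*0)*(29/(10 - 9) + (-21 - 1*11/3)) = (2 + 0)*(29/1 + (-21 - 11/3)) = 2*(29*1 - 74/3) = 2*(29 - 74/3) = 2*(13/3) = 26/3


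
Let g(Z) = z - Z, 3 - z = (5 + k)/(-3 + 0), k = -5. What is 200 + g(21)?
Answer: 182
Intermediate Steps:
z = 3 (z = 3 - (5 - 5)/(-3 + 0) = 3 - 0/(-3) = 3 - 0*(-1)/3 = 3 - 1*0 = 3 + 0 = 3)
g(Z) = 3 - Z
200 + g(21) = 200 + (3 - 1*21) = 200 + (3 - 21) = 200 - 18 = 182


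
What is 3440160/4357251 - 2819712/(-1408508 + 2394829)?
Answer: -141160172704/68216637517 ≈ -2.0693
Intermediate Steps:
3440160/4357251 - 2819712/(-1408508 + 2394829) = 3440160*(1/4357251) - 2819712/986321 = 382240/484139 - 2819712*1/986321 = 382240/484139 - 402816/140903 = -141160172704/68216637517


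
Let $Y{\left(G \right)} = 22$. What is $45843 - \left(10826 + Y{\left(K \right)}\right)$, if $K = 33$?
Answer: $34995$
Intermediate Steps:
$45843 - \left(10826 + Y{\left(K \right)}\right) = 45843 - 10848 = 34995$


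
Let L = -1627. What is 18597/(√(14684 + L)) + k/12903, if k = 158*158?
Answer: 24964/12903 + 18597*√13057/13057 ≈ 164.68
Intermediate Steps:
k = 24964
18597/(√(14684 + L)) + k/12903 = 18597/(√(14684 - 1627)) + 24964/12903 = 18597/(√13057) + 24964*(1/12903) = 18597*(√13057/13057) + 24964/12903 = 18597*√13057/13057 + 24964/12903 = 24964/12903 + 18597*√13057/13057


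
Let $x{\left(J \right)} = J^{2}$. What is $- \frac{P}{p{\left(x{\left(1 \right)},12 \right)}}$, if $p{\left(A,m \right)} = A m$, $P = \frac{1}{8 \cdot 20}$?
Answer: $- \frac{1}{1920} \approx -0.00052083$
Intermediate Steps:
$P = \frac{1}{160} \approx 0.00625$
$- \frac{P}{p{\left(x{\left(1 \right)},12 \right)}} = - \frac{1}{160 \cdot 1^{2} \cdot 12} = - \frac{1}{160 \cdot 1 \cdot 12} = - \frac{1}{160 \cdot 12} = \left(-1\right) \frac{1}{1920} = - \frac{1}{1920}$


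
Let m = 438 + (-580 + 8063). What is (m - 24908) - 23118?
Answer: -40105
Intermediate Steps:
m = 7921 (m = 438 + 7483 = 7921)
(m - 24908) - 23118 = (7921 - 24908) - 23118 = -16987 - 23118 = -40105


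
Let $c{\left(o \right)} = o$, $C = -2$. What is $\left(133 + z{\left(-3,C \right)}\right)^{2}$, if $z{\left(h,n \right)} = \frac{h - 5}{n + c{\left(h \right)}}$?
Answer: $\frac{452929}{25} \approx 18117.0$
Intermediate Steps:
$z{\left(h,n \right)} = \frac{-5 + h}{h + n}$ ($z{\left(h,n \right)} = \frac{h - 5}{n + h} = \frac{-5 + h}{h + n}$)
$\left(133 + z{\left(-3,C \right)}\right)^{2} = \left(133 + \frac{-5 - 3}{-3 - 2}\right)^{2} = \left(133 + \frac{1}{-5} \left(-8\right)\right)^{2} = \left(133 - - \frac{8}{5}\right)^{2} = \left(133 + \frac{8}{5}\right)^{2} = \left(\frac{673}{5}\right)^{2} = \frac{452929}{25}$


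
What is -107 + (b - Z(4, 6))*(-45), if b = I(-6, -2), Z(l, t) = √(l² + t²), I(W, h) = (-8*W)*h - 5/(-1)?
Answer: 3988 + 90*√13 ≈ 4312.5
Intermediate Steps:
I(W, h) = 5 - 8*W*h (I(W, h) = -8*W*h - 5*(-1) = -8*W*h + 5 = 5 - 8*W*h)
b = -91 (b = 5 - 8*(-6)*(-2) = 5 - 96 = -91)
-107 + (b - Z(4, 6))*(-45) = -107 + (-91 - √(4² + 6²))*(-45) = -107 + (-91 - √(16 + 36))*(-45) = -107 + (-91 - √52)*(-45) = -107 + (-91 - 2*√13)*(-45) = -107 + (4095 + 90*√13) = 3988 + 90*√13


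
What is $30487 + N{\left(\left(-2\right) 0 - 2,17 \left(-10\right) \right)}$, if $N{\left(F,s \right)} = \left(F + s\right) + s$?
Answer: $30145$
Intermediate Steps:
$N{\left(F,s \right)} = F + 2 s$
$30487 + N{\left(\left(-2\right) 0 - 2,17 \left(-10\right) \right)} = 30487 + \left(\left(\left(-2\right) 0 - 2\right) + 2 \cdot 17 \left(-10\right)\right) = 30487 + \left(\left(0 - 2\right) + 2 \left(-170\right)\right) = 30487 - 342 = 30145$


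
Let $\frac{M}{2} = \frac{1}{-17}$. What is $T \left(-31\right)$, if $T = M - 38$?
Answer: $\frac{20088}{17} \approx 1181.6$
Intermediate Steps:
$M = - \frac{2}{17}$ ($M = \frac{2}{-17} = 2 \left(- \frac{1}{17}\right) = - \frac{2}{17} \approx -0.11765$)
$T = - \frac{648}{17}$ ($T = - \frac{2}{17} - 38 = - \frac{648}{17} \approx -38.118$)
$T \left(-31\right) = \left(- \frac{648}{17}\right) \left(-31\right) = \frac{20088}{17}$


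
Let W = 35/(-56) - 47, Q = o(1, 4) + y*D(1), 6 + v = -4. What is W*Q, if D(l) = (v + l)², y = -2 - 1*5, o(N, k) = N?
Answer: 107823/4 ≈ 26956.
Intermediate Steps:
v = -10 (v = -6 - 4 = -10)
y = -7 (y = -2 - 5 = -7)
D(l) = (-10 + l)²
Q = -566 (Q = 1 - 7*(-10 + 1)² = 1 - 7*(-9)² = 1 - 7*81 = 1 - 567 = -566)
W = -381/8 (W = 35*(-1/56) - 47 = -5/8 - 47 = -381/8 ≈ -47.625)
W*Q = -381/8*(-566) = 107823/4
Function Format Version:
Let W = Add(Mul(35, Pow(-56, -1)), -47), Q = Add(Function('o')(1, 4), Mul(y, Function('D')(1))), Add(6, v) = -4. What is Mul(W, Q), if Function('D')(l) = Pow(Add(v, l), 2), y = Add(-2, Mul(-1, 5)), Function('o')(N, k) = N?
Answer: Rational(107823, 4) ≈ 26956.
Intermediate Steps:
v = -10 (v = Add(-6, -4) = -10)
y = -7 (y = Add(-2, -5) = -7)
Function('D')(l) = Pow(Add(-10, l), 2)
Q = -566 (Q = Add(1, Mul(-7, Pow(Add(-10, 1), 2))) = Add(1, Mul(-7, Pow(-9, 2))) = Add(1, Mul(-7, 81)) = Add(1, -567) = -566)
W = Rational(-381, 8) (W = Add(Mul(35, Rational(-1, 56)), -47) = Add(Rational(-5, 8), -47) = Rational(-381, 8) ≈ -47.625)
Mul(W, Q) = Mul(Rational(-381, 8), -566) = Rational(107823, 4)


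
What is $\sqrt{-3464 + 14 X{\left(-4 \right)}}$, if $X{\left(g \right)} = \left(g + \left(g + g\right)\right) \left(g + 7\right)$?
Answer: $8 i \sqrt{62} \approx 62.992 i$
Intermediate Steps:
$X{\left(g \right)} = 3 g \left(7 + g\right)$ ($X{\left(g \right)} = \left(g + 2 g\right) \left(7 + g\right) = 3 g \left(7 + g\right)$)
$\sqrt{-3464 + 14 X{\left(-4 \right)}} = \sqrt{-3464 + 14 \cdot 3 \left(-4\right) \left(7 - 4\right)} = \sqrt{-3464 + 14 \cdot 3 \left(-4\right) 3} = \sqrt{-3464 + 14 \left(-36\right)} = \sqrt{-3464 - 504} = \sqrt{-3968} = 8 i \sqrt{62}$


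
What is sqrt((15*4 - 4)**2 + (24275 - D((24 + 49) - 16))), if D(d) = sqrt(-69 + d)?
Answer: sqrt(27411 - 2*I*sqrt(3)) ≈ 165.56 - 0.01*I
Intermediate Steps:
sqrt((15*4 - 4)**2 + (24275 - D((24 + 49) - 16))) = sqrt((15*4 - 4)**2 + (24275 - sqrt(-69 + ((24 + 49) - 16)))) = sqrt((60 - 4)**2 + (24275 - sqrt(-69 + (73 - 16)))) = sqrt(56**2 + (24275 - sqrt(-69 + 57))) = sqrt(3136 + (24275 - sqrt(-12))) = sqrt(3136 + (24275 - 2*I*sqrt(3))) = sqrt(27411 - 2*I*sqrt(3))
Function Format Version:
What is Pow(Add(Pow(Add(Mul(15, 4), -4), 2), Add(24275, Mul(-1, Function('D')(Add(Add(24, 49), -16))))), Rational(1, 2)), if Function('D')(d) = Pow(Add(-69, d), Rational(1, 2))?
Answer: Pow(Add(27411, Mul(-2, I, Pow(3, Rational(1, 2)))), Rational(1, 2)) ≈ Add(165.56, Mul(-0.010, I))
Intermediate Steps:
Pow(Add(Pow(Add(Mul(15, 4), -4), 2), Add(24275, Mul(-1, Function('D')(Add(Add(24, 49), -16))))), Rational(1, 2)) = Pow(Add(Pow(Add(Mul(15, 4), -4), 2), Add(24275, Mul(-1, Pow(Add(-69, Add(Add(24, 49), -16)), Rational(1, 2))))), Rational(1, 2)) = Pow(Add(Pow(Add(60, -4), 2), Add(24275, Mul(-1, Pow(Add(-69, Add(73, -16)), Rational(1, 2))))), Rational(1, 2)) = Pow(Add(Pow(56, 2), Add(24275, Mul(-1, Pow(Add(-69, 57), Rational(1, 2))))), Rational(1, 2)) = Pow(Add(3136, Add(24275, Mul(-1, Pow(-12, Rational(1, 2))))), Rational(1, 2)) = Pow(Add(3136, Add(24275, Mul(-1, Mul(2, I, Pow(3, Rational(1, 2)))))), Rational(1, 2)) = Pow(Add(3136, Add(24275, Mul(-2, I, Pow(3, Rational(1, 2))))), Rational(1, 2)) = Pow(Add(27411, Mul(-2, I, Pow(3, Rational(1, 2)))), Rational(1, 2))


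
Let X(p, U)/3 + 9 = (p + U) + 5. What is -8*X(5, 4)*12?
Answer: -1440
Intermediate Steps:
X(p, U) = -12 + 3*U + 3*p (X(p, U) = -27 + 3*((p + U) + 5) = -27 + 3*((U + p) + 5) = -27 + 3*(5 + U + p) = -27 + (15 + 3*U + 3*p) = -12 + 3*U + 3*p)
-8*X(5, 4)*12 = -8*(-12 + 3*4 + 3*5)*12 = -8*(-12 + 12 + 15)*12 = -8*15*12 = -120*12 = -1440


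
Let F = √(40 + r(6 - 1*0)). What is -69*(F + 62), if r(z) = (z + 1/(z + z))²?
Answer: -4278 - 23*√11089/4 ≈ -4883.5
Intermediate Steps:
r(z) = (z + 1/(2*z))²
F = √11089/12 (F = √(40 + (1 + 2*(6 - 1*0)²)²/(4*(6 - 1*0)²)) = √(40 + (1 + 2*(6 + 0)²)²/(4*(6 + 0)²)) = √(40 + (¼)*(1 + 2*6²)²/6²) = √(40 + (¼)*(1/36)*(1 + 2*36)²) = √(40 + (¼)*(1/36)*(1 + 72)²) = √(40 + (¼)*(1/36)*73²) = √(40 + (¼)*(1/36)*5329) = √(40 + 5329/144) = √(11089/144) = √11089/12 ≈ 8.7754)
-69*(F + 62) = -69*(√11089/12 + 62) = -69*(62 + √11089/12) = -4278 - 23*√11089/4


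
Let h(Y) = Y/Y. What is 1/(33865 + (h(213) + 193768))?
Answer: 1/227634 ≈ 4.3930e-6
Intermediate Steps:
h(Y) = 1
1/(33865 + (h(213) + 193768)) = 1/(33865 + (1 + 193768)) = 1/(33865 + 193769) = 1/227634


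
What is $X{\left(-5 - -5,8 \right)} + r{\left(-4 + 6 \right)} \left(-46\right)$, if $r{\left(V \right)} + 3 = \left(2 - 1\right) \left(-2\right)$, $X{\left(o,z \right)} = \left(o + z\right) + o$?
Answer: $238$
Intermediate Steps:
$X{\left(o,z \right)} = z + 2 o$
$r{\left(V \right)} = -5$ ($r{\left(V \right)} = -3 + \left(2 - 1\right) \left(-2\right) = -3 + 1 \left(-2\right) = -3 - 2 = -5$)
$X{\left(-5 - -5,8 \right)} + r{\left(-4 + 6 \right)} \left(-46\right) = \left(8 + 2 \left(-5 - -5\right)\right) - -230 = \left(8 + 2 \left(-5 + 5\right)\right) + 230 = \left(8 + 2 \cdot 0\right) + 230 = \left(8 + 0\right) + 230 = 8 + 230 = 238$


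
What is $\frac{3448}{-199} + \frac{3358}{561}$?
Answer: $- \frac{1266086}{111639} \approx -11.341$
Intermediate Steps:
$\frac{3448}{-199} + \frac{3358}{561} = 3448 \left(- \frac{1}{199}\right) + 3358 \cdot \frac{1}{561} = - \frac{3448}{199} + \frac{3358}{561} = - \frac{1266086}{111639}$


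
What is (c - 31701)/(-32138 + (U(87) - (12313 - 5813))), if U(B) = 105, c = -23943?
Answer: 55644/38533 ≈ 1.4441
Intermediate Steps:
(c - 31701)/(-32138 + (U(87) - (12313 - 5813))) = (-23943 - 31701)/(-32138 + (105 - (12313 - 5813))) = -55644/(-32138 + (105 - 1*6500)) = -55644/(-32138 + (105 - 6500)) = -55644/(-32138 - 6395) = -55644/(-38533) = -55644*(-1/38533) = 55644/38533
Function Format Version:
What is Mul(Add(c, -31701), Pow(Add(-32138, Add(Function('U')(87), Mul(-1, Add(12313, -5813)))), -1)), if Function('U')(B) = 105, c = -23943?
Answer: Rational(55644, 38533) ≈ 1.4441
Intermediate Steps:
Mul(Add(c, -31701), Pow(Add(-32138, Add(Function('U')(87), Mul(-1, Add(12313, -5813)))), -1)) = Mul(Add(-23943, -31701), Pow(Add(-32138, Add(105, Mul(-1, Add(12313, -5813)))), -1)) = Mul(-55644, Pow(Add(-32138, Add(105, Mul(-1, 6500))), -1)) = Mul(-55644, Pow(Add(-32138, Add(105, -6500)), -1)) = Mul(-55644, Pow(Add(-32138, -6395), -1)) = Mul(-55644, Pow(-38533, -1)) = Mul(-55644, Rational(-1, 38533)) = Rational(55644, 38533)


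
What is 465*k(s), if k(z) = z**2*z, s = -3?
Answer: -12555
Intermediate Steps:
k(z) = z**3
465*k(s) = 465*(-3)**3 = 465*(-27) = -12555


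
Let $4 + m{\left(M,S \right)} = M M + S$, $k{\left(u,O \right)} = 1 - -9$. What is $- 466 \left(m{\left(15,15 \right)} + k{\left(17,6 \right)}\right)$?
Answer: $-114636$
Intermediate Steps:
$k{\left(u,O \right)} = 10$ ($k{\left(u,O \right)} = 1 + 9 = 10$)
$m{\left(M,S \right)} = -4 + S + M^{2}$ ($m{\left(M,S \right)} = -4 + \left(M M + S\right) = -4 + \left(M^{2} + S\right) = -4 + \left(S + M^{2}\right) = -4 + S + M^{2}$)
$- 466 \left(m{\left(15,15 \right)} + k{\left(17,6 \right)}\right) = - 466 \left(\left(-4 + 15 + 15^{2}\right) + 10\right) = - 466 \left(\left(-4 + 15 + 225\right) + 10\right) = - 466 \left(236 + 10\right) = \left(-466\right) 246 = -114636$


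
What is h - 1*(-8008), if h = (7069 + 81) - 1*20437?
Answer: -5279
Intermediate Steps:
h = -13287 (h = 7150 - 20437 = -13287)
h - 1*(-8008) = -13287 - 1*(-8008) = -13287 + 8008 = -5279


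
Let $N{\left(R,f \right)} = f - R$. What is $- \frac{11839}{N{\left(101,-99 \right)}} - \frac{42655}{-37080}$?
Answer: $\frac{2797007}{46350} \approx 60.345$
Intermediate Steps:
$- \frac{11839}{N{\left(101,-99 \right)}} - \frac{42655}{-37080} = - \frac{11839}{-99 - 101} - \frac{42655}{-37080} = - \frac{11839}{-99 - 101} - - \frac{8531}{7416} = - \frac{11839}{-200} + \frac{8531}{7416} = \left(-11839\right) \left(- \frac{1}{200}\right) + \frac{8531}{7416} = \frac{11839}{200} + \frac{8531}{7416} = \frac{2797007}{46350}$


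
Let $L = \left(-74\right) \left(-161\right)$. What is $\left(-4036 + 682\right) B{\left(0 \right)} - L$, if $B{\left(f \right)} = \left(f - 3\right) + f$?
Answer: $-1852$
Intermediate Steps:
$B{\left(f \right)} = -3 + 2 f$ ($B{\left(f \right)} = \left(-3 + f\right) + f = -3 + 2 f$)
$L = 11914$
$\left(-4036 + 682\right) B{\left(0 \right)} - L = \left(-4036 + 682\right) \left(-3 + 2 \cdot 0\right) - 11914 = - 3354 \left(-3 + 0\right) - 11914 = \left(-3354\right) \left(-3\right) - 11914 = 10062 - 11914 = -1852$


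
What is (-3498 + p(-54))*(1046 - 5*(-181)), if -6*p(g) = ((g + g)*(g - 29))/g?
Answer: -20311861/3 ≈ -6.7706e+6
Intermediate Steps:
p(g) = 29/3 - g/3 (p(g) = -(g + g)*(g - 29)/(6*g) = -(2*g)*(-29 + g)/(6*g) = -2*g*(-29 + g)/(6*g) = -(-58 + 2*g)/6 = 29/3 - g/3)
(-3498 + p(-54))*(1046 - 5*(-181)) = (-3498 + (29/3 - ⅓*(-54)))*(1046 - 5*(-181)) = (-3498 + (29/3 + 18))*(1046 + 905) = (-3498 + 83/3)*1951 = -10411/3*1951 = -20311861/3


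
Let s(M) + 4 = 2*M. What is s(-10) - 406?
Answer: -430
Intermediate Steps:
s(M) = -4 + 2*M
s(-10) - 406 = (-4 + 2*(-10)) - 406 = (-4 - 20) - 406 = -24 - 406 = -430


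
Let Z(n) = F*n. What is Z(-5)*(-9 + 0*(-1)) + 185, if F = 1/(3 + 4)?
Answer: 1340/7 ≈ 191.43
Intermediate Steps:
F = ⅐ (F = 1/7 = ⅐ ≈ 0.14286)
Z(n) = n/7
Z(-5)*(-9 + 0*(-1)) + 185 = ((⅐)*(-5))*(-9 + 0*(-1)) + 185 = -5*(-9 + 0)/7 + 185 = -5/7*(-9) + 185 = 45/7 + 185 = 1340/7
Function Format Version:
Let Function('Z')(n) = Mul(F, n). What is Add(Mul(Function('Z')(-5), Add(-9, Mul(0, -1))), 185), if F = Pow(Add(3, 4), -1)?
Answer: Rational(1340, 7) ≈ 191.43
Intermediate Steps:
F = Rational(1, 7) (F = Pow(7, -1) = Rational(1, 7) ≈ 0.14286)
Function('Z')(n) = Mul(Rational(1, 7), n)
Add(Mul(Function('Z')(-5), Add(-9, Mul(0, -1))), 185) = Add(Mul(Mul(Rational(1, 7), -5), Add(-9, Mul(0, -1))), 185) = Add(Mul(Rational(-5, 7), Add(-9, 0)), 185) = Add(Mul(Rational(-5, 7), -9), 185) = Add(Rational(45, 7), 185) = Rational(1340, 7)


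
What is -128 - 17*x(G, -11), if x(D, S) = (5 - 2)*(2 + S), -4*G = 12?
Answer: 331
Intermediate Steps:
G = -3 (G = -¼*12 = -3)
x(D, S) = 6 + 3*S (x(D, S) = 3*(2 + S) = 6 + 3*S)
-128 - 17*x(G, -11) = -128 - 17*(6 + 3*(-11)) = -128 - 17*(6 - 33) = -128 - 17*(-27) = -128 + 459 = 331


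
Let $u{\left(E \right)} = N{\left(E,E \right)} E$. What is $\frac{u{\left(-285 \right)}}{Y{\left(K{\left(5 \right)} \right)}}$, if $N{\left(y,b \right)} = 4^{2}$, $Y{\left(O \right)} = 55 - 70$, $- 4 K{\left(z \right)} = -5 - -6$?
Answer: $304$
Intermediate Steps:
$K{\left(z \right)} = - \frac{1}{4}$ ($K{\left(z \right)} = - \frac{-5 - -6}{4} = - \frac{-5 + 6}{4} = \left(- \frac{1}{4}\right) 1 = - \frac{1}{4}$)
$Y{\left(O \right)} = -15$
$N{\left(y,b \right)} = 16$
$u{\left(E \right)} = 16 E$
$\frac{u{\left(-285 \right)}}{Y{\left(K{\left(5 \right)} \right)}} = \frac{16 \left(-285\right)}{-15} = \left(-4560\right) \left(- \frac{1}{15}\right) = 304$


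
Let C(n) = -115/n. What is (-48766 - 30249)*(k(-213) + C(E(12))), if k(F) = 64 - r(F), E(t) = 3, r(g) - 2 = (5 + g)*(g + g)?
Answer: 20998473295/3 ≈ 6.9995e+9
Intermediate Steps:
r(g) = 2 + 2*g*(5 + g) (r(g) = 2 + (5 + g)*(g + g) = 2 + (5 + g)*(2*g) = 2 + 2*g*(5 + g))
k(F) = 62 - 10*F - 2*F**2 (k(F) = 64 - (2 + 2*F**2 + 10*F) = 64 + (-2 - 10*F - 2*F**2) = 62 - 10*F - 2*F**2)
(-48766 - 30249)*(k(-213) + C(E(12))) = (-48766 - 30249)*((62 - 10*(-213) - 2*(-213)**2) - 115/3) = -79015*((62 + 2130 - 2*45369) - 115*1/3) = -79015*((62 + 2130 - 90738) - 115/3) = -79015*(-88546 - 115/3) = -79015*(-265753/3) = 20998473295/3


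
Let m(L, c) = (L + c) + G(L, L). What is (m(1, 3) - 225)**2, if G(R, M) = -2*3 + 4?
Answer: 49729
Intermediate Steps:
G(R, M) = -2 (G(R, M) = -6 + 4 = -2)
m(L, c) = -2 + L + c (m(L, c) = (L + c) - 2 = -2 + L + c)
(m(1, 3) - 225)**2 = ((-2 + 1 + 3) - 225)**2 = (2 - 225)**2 = (-223)**2 = 49729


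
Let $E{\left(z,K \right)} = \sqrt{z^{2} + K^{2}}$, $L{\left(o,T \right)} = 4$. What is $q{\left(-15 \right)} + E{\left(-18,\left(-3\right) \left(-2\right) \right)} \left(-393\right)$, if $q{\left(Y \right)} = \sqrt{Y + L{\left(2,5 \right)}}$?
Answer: $- 2358 \sqrt{10} + i \sqrt{11} \approx -7456.6 + 3.3166 i$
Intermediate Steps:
$E{\left(z,K \right)} = \sqrt{K^{2} + z^{2}}$
$q{\left(Y \right)} = \sqrt{4 + Y}$ ($q{\left(Y \right)} = \sqrt{Y + 4} = \sqrt{4 + Y}$)
$q{\left(-15 \right)} + E{\left(-18,\left(-3\right) \left(-2\right) \right)} \left(-393\right) = \sqrt{4 - 15} + \sqrt{\left(\left(-3\right) \left(-2\right)\right)^{2} + \left(-18\right)^{2}} \left(-393\right) = \sqrt{-11} + \sqrt{6^{2} + 324} \left(-393\right) = i \sqrt{11} + \sqrt{36 + 324} \left(-393\right) = i \sqrt{11} + \sqrt{360} \left(-393\right) = i \sqrt{11} + 6 \sqrt{10} \left(-393\right) = i \sqrt{11} - 2358 \sqrt{10} = - 2358 \sqrt{10} + i \sqrt{11}$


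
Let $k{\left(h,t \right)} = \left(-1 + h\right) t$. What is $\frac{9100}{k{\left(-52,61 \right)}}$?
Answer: $- \frac{9100}{3233} \approx -2.8147$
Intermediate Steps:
$k{\left(h,t \right)} = t \left(-1 + h\right)$
$\frac{9100}{k{\left(-52,61 \right)}} = \frac{9100}{61 \left(-1 - 52\right)} = \frac{9100}{61 \left(-53\right)} = \frac{9100}{-3233} = 9100 \left(- \frac{1}{3233}\right) = - \frac{9100}{3233}$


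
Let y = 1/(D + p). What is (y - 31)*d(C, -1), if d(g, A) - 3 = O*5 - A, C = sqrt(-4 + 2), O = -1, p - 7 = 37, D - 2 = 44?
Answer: 2789/90 ≈ 30.989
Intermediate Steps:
D = 46 (D = 2 + 44 = 46)
p = 44 (p = 7 + 37 = 44)
C = I*sqrt(2) (C = sqrt(-2) = I*sqrt(2) ≈ 1.4142*I)
d(g, A) = -2 - A (d(g, A) = 3 + (-1*5 - A) = 3 + (-5 - A) = -2 - A)
y = 1/90 (y = 1/(46 + 44) = 1/90 ≈ 0.011111)
(y - 31)*d(C, -1) = (1/90 - 31)*(-2 - 1*(-1)) = -2789*(-2 + 1)/90 = -2789/90*(-1) = 2789/90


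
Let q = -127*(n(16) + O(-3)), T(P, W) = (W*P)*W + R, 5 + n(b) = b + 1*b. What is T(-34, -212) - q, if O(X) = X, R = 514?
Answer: -1524534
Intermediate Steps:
n(b) = -5 + 2*b (n(b) = -5 + (b + 1*b) = -5 + (b + b) = -5 + 2*b)
T(P, W) = 514 + P*W**2 (T(P, W) = (W*P)*W + 514 = (P*W)*W + 514 = P*W**2 + 514 = 514 + P*W**2)
q = -3048 (q = -127*((-5 + 2*16) - 3) = -127*((-5 + 32) - 3) = -127*(27 - 3) = -127*24 = -3048)
T(-34, -212) - q = (514 - 34*(-212)**2) - 1*(-3048) = (514 - 34*44944) + 3048 = (514 - 1528096) + 3048 = -1527582 + 3048 = -1524534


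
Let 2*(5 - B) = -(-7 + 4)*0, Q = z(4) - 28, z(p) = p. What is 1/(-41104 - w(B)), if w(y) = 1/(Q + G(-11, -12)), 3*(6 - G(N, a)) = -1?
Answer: -53/2178509 ≈ -2.4329e-5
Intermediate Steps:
G(N, a) = 19/3 (G(N, a) = 6 - 1/3*(-1) = 6 + 1/3 = 19/3)
Q = -24 (Q = 4 - 28 = -24)
B = 5 (B = 5 - (-1)*(-7 + 4)*0/2 = 5 - (-1)*(-3*0)/2 = 5 - (-1)*0/2 = 5 - 1/2*0 = 5 + 0 = 5)
w(y) = -3/53 (w(y) = 1/(-24 + 19/3) = 1/(-53/3) = -3/53)
1/(-41104 - w(B)) = 1/(-41104 - 1*(-3/53)) = 1/(-41104 + 3/53) = 1/(-2178509/53) = -53/2178509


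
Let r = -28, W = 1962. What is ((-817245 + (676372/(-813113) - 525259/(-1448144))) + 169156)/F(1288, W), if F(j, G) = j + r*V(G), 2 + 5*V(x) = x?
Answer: 763128403860780509/11407665652491136 ≈ 66.896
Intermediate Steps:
V(x) = -⅖ + x/5
F(j, G) = 56/5 + j - 28*G/5 (F(j, G) = j - 28*(-⅖ + G/5) = j + (56/5 - 28*G/5) = 56/5 + j - 28*G/5)
((-817245 + (676372/(-813113) - 525259/(-1448144))) + 169156)/F(1288, W) = ((-817245 + (676372/(-813113) - 525259/(-1448144))) + 169156)/(56/5 + 1288 - 28/5*1962) = ((-817245 + (676372*(-1/813113) - 525259*(-1/1448144))) + 169156)/(56/5 + 1288 - 54936/5) = ((-817245 + (-676372/813113 + 525259/1448144)) + 169156)/(-9688) = ((-817245 - 552389132301/1177504712272) + 169156)*(-1/9688) = (-962310390969862941/1177504712272 + 169156)*(-1/9688) = -763128403860780509/1177504712272*(-1/9688) = 763128403860780509/11407665652491136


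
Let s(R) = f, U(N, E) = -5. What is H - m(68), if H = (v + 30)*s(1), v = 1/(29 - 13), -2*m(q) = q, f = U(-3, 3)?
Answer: -1861/16 ≈ -116.31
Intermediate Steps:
f = -5
m(q) = -q/2
s(R) = -5
v = 1/16 ≈ 0.062500
H = -2405/16 (H = (1/16 + 30)*(-5) = (481/16)*(-5) = -2405/16 ≈ -150.31)
H - m(68) = -2405/16 - (-1)*68/2 = -2405/16 - 1*(-34) = -2405/16 + 34 = -1861/16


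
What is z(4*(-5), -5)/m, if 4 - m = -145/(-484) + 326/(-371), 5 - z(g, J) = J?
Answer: 359128/164449 ≈ 2.1838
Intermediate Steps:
z(g, J) = 5 - J
m = 822245/179564 (m = 4 - (-145/(-484) + 326/(-371)) = 4 - (-145*(-1/484) + 326*(-1/371)) = 4 - (145/484 - 326/371) = 4 - 1*(-103989/179564) = 4 + 103989/179564 = 822245/179564 ≈ 4.5791)
z(4*(-5), -5)/m = (5 - 1*(-5))/(822245/179564) = (5 + 5)*(179564/822245) = 10*(179564/822245) = 359128/164449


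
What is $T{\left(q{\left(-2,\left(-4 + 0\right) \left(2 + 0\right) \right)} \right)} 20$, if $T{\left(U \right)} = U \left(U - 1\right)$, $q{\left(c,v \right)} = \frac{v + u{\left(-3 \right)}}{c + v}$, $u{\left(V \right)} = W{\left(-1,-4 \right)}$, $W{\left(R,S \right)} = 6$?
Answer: $- \frac{16}{5} \approx -3.2$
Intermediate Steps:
$u{\left(V \right)} = 6$
$q{\left(c,v \right)} = \frac{6 + v}{c + v}$ ($q{\left(c,v \right)} = \frac{v + 6}{c + v} = \frac{6 + v}{c + v}$)
$T{\left(U \right)} = U \left(-1 + U\right)$
$T{\left(q{\left(-2,\left(-4 + 0\right) \left(2 + 0\right) \right)} \right)} 20 = \frac{6 + \left(-4 + 0\right) \left(2 + 0\right)}{-2 + \left(-4 + 0\right) \left(2 + 0\right)} \left(-1 + \frac{6 + \left(-4 + 0\right) \left(2 + 0\right)}{-2 + \left(-4 + 0\right) \left(2 + 0\right)}\right) 20 = \frac{6 - 8}{-2 - 8} \left(-1 + \frac{6 - 8}{-2 - 8}\right) 20 = \frac{1}{-10} \left(-2\right) \left(-1 + \frac{1}{-10} \left(-2\right)\right) 20 = \left(- \frac{1}{10}\right) \left(-2\right) \left(-1 - - \frac{1}{5}\right) 20 = \frac{-1 + \frac{1}{5}}{5} \cdot 20 = \frac{1}{5} \left(- \frac{4}{5}\right) 20 = \left(- \frac{4}{25}\right) 20 = - \frac{16}{5}$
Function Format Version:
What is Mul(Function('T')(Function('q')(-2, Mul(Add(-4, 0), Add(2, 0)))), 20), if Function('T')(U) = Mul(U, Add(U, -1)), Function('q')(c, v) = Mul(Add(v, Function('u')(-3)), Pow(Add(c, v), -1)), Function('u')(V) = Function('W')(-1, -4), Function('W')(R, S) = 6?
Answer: Rational(-16, 5) ≈ -3.2000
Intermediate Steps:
Function('u')(V) = 6
Function('q')(c, v) = Mul(Pow(Add(c, v), -1), Add(6, v)) (Function('q')(c, v) = Mul(Add(v, 6), Pow(Add(c, v), -1)) = Mul(Add(6, v), Pow(Add(c, v), -1)) = Mul(Pow(Add(c, v), -1), Add(6, v)))
Function('T')(U) = Mul(U, Add(-1, U))
Mul(Function('T')(Function('q')(-2, Mul(Add(-4, 0), Add(2, 0)))), 20) = Mul(Mul(Mul(Pow(Add(-2, Mul(Add(-4, 0), Add(2, 0))), -1), Add(6, Mul(Add(-4, 0), Add(2, 0)))), Add(-1, Mul(Pow(Add(-2, Mul(Add(-4, 0), Add(2, 0))), -1), Add(6, Mul(Add(-4, 0), Add(2, 0)))))), 20) = Mul(Mul(Mul(Pow(Add(-2, Mul(-4, 2)), -1), Add(6, Mul(-4, 2))), Add(-1, Mul(Pow(Add(-2, Mul(-4, 2)), -1), Add(6, Mul(-4, 2))))), 20) = Mul(Mul(Mul(Pow(Add(-2, -8), -1), Add(6, -8)), Add(-1, Mul(Pow(Add(-2, -8), -1), Add(6, -8)))), 20) = Mul(Mul(Mul(Pow(-10, -1), -2), Add(-1, Mul(Pow(-10, -1), -2))), 20) = Mul(Mul(Mul(Rational(-1, 10), -2), Add(-1, Mul(Rational(-1, 10), -2))), 20) = Mul(Mul(Rational(1, 5), Add(-1, Rational(1, 5))), 20) = Mul(Mul(Rational(1, 5), Rational(-4, 5)), 20) = Mul(Rational(-4, 25), 20) = Rational(-16, 5)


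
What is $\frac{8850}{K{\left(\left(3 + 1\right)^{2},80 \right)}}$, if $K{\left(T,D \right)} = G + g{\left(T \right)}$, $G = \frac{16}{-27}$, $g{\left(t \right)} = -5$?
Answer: $- \frac{238950}{151} \approx -1582.5$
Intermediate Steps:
$G = - \frac{16}{27}$ ($G = 16 \left(- \frac{1}{27}\right) = - \frac{16}{27} \approx -0.59259$)
$K{\left(T,D \right)} = - \frac{151}{27}$ ($K{\left(T,D \right)} = - \frac{16}{27} - 5 = - \frac{151}{27}$)
$\frac{8850}{K{\left(\left(3 + 1\right)^{2},80 \right)}} = \frac{8850}{- \frac{151}{27}} = 8850 \left(- \frac{27}{151}\right) = - \frac{238950}{151}$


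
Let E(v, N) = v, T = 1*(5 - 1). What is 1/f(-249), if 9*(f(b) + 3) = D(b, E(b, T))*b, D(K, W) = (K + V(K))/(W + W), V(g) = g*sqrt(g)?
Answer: -303/862781 + 249*I*sqrt(249)/862781 ≈ -0.00035119 + 0.0045541*I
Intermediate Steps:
V(g) = g**(3/2)
T = 4 (T = 1*4 = 4)
D(K, W) = (K + K**(3/2))/(2*W) (D(K, W) = (K + K**(3/2))/(W + W) = (K + K**(3/2))/((2*W)) = (K + K**(3/2))*(1/(2*W)) = (K + K**(3/2))/(2*W))
f(b) = -3 + b/18 + b**(3/2)/18 (f(b) = -3 + (((b + b**(3/2))/(2*b))*b)/9 = -3 + (b/2 + b**(3/2)/2)/9 = -3 + (b/18 + b**(3/2)/18) = -3 + b/18 + b**(3/2)/18)
1/f(-249) = 1/(-3 + (1/18)*(-249) + (-249)**(3/2)/18) = 1/(-3 - 83/6 + (-249*I*sqrt(249))/18) = 1/(-3 - 83/6 - 83*I*sqrt(249)/6) = 1/(-101/6 - 83*I*sqrt(249)/6)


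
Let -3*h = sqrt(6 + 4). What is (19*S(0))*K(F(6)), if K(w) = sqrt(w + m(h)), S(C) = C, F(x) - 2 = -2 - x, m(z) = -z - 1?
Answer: 0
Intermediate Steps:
h = -sqrt(10)/3 (h = -sqrt(6 + 4)/3 = -sqrt(10)/3 ≈ -1.0541)
m(z) = -1 - z
F(x) = -x (F(x) = 2 + (-2 - x) = -x)
K(w) = sqrt(-1 + w + sqrt(10)/3) (K(w) = sqrt(w + (-1 - (-1)*sqrt(10)/3)) = sqrt(w + (-1 + sqrt(10)/3)) = sqrt(-1 + w + sqrt(10)/3))
(19*S(0))*K(F(6)) = (19*0)*(sqrt(-9 + 3*sqrt(10) + 9*(-1*6))/3) = 0*(sqrt(-9 + 3*sqrt(10) + 9*(-6))/3) = 0*(sqrt(-9 + 3*sqrt(10) - 54)/3) = 0*(sqrt(-63 + 3*sqrt(10))/3) = 0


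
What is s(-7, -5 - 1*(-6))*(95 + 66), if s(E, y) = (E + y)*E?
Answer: 6762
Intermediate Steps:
s(E, y) = E*(E + y)
s(-7, -5 - 1*(-6))*(95 + 66) = (-7*(-7 + (-5 - 1*(-6))))*(95 + 66) = -7*(-7 + (-5 + 6))*161 = -7*(-7 + 1)*161 = -7*(-6)*161 = 42*161 = 6762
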